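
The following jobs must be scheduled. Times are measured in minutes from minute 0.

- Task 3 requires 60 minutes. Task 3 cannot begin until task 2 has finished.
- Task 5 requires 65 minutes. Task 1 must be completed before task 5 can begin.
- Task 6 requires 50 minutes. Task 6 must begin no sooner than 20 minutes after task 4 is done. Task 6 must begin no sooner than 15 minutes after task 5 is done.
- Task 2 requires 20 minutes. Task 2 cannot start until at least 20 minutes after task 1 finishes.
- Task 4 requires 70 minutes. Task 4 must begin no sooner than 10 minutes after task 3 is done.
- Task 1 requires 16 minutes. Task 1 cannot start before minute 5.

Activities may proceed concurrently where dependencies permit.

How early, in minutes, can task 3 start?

After its own release at minute 5, task 1 can start at minute 5 and finishes at minute 21.
After task 1 (finishes minute 21, plus 20-minute gap → minute 41), task 2 can start at minute 41 and finishes at minute 61.
Task 3 waits on task 2 (finishes minute 61), so the earliest it can start is minute 61.

61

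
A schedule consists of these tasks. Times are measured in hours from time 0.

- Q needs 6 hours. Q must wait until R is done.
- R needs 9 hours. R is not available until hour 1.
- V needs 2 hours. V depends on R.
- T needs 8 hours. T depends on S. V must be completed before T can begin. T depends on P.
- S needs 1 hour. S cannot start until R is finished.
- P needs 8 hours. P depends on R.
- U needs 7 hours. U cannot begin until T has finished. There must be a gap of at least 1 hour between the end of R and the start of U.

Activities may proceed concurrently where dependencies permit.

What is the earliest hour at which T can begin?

R waits on its own release at hour 1, so it starts at hour 1 and finishes at 1 + 9 = hour 10.
V waits on R (finishes hour 10), so it starts at hour 10 and finishes at 10 + 2 = hour 12.
S cannot begin until R (finishes hour 10). It runs from hour 10 to 10 + 1 = hour 11.
P waits on R (finishes hour 10), so it starts at hour 10 and finishes at 10 + 8 = hour 18.
T waits on S (finishes hour 11); V (finishes hour 12); P (finishes hour 18). The latest of these is hour 18, which is the earliest T can start.

18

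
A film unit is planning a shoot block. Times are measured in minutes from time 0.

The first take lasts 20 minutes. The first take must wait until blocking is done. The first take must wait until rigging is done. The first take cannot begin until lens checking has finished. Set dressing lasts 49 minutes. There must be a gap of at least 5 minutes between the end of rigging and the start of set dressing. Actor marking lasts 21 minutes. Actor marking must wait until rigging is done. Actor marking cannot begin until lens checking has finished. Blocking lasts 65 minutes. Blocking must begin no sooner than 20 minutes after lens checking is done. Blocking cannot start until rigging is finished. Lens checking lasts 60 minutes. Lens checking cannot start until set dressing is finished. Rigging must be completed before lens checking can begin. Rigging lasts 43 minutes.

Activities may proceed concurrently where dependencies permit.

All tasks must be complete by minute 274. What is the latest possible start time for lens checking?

The first take has no dependents, so it just needs to finish by minute 274. Starting by 274 − 20 = minute 254 achieves that.
Since the first take (must start by minute 254) depends on it, blocking must finish by minute 254. Backing off its 65-minute duration gives a latest start of minute 189.
Actor marking has no dependents, so it just needs to finish by minute 274. Starting by 274 − 21 = minute 253 achieves that.
Lens checking must finish in time for blocking (must start by minute 189, minus 20-minute gap → minute 169); actor marking (must start by minute 253); the first take (must start by minute 254). The tightest is minute 169, so lens checking must start by 169 − 60 = minute 109.

109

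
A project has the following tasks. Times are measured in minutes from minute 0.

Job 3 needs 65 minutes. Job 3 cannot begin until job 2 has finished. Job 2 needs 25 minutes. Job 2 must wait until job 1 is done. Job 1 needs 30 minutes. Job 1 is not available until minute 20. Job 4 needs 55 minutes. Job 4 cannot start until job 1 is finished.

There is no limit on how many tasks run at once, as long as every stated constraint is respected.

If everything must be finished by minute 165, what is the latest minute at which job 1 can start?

45

Nothing follows job 3; the deadline of minute 165 is its only limit. It must start by 165 − 65 = minute 100.
Since job 3 (must start by minute 100) depends on it, job 2 must finish by minute 100. Backing off its 25-minute duration gives a latest start of minute 75.
To finish by minute 165, job 4 (duration 55) must start no later than minute 110.
Job 1 must finish in time for job 2 (must start by minute 75); job 4 (must start by minute 110). The tightest is minute 75, so job 1 must start by 75 − 30 = minute 45.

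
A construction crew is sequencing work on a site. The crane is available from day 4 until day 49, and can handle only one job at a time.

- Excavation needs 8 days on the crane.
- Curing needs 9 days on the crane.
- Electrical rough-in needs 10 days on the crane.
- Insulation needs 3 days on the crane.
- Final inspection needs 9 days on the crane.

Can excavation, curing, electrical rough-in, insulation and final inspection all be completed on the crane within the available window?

The crane window is 49 − 4 = 45 days.
Running back to back, the jobs need 8 + 9 + 10 + 3 + 9 = 39 days on the crane.
Since 39 ≤ 45, they fit within the window.

Yes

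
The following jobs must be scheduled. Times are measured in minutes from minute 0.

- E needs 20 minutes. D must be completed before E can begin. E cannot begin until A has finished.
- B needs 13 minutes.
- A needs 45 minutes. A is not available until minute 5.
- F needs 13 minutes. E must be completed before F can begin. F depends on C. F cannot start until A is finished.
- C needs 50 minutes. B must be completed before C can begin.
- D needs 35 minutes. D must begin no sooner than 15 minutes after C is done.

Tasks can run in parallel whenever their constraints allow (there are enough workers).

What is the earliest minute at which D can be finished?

B can start immediately at minute 0; it finishes at minute 13.
C cannot begin until B (finishes minute 13). It runs from minute 13 to 13 + 50 = minute 63.
D waits on C (finishes minute 63, plus 15-minute gap → minute 78), so it starts at minute 78 and finishes at 78 + 35 = minute 113.

113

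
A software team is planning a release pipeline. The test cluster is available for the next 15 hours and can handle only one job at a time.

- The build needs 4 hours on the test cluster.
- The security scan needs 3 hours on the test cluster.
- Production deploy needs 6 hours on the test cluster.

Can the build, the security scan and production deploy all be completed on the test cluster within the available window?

Yes

Running back to back, the jobs need 4 + 3 + 6 = 13 hours on the test cluster.
Since 13 ≤ 15, they fit within the window.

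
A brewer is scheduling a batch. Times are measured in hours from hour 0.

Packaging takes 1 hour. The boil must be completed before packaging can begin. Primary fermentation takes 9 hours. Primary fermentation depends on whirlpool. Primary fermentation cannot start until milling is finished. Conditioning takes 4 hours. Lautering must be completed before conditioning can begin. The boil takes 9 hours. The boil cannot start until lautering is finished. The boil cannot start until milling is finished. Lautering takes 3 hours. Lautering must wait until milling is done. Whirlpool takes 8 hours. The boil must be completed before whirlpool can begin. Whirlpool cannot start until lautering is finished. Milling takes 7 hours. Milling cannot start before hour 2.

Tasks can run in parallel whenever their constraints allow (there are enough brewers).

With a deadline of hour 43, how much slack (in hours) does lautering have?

Milling cannot begin until its own release at hour 2. It runs from hour 2 to 2 + 7 = hour 9.
Lautering cannot begin until milling (finishes hour 9). It runs from hour 9 to 9 + 3 = hour 12.

Working backward from the deadline:
Nothing follows primary fermentation; the deadline of hour 43 is its only limit. It must start by 43 − 9 = hour 34.
Whirlpool feeds into primary fermentation (must start by hour 34); so whirlpool must finish by hour 34 and therefore start by hour 26.
To finish by hour 43, packaging (duration 1) must start no later than hour 42.
The boil has several dependents: whirlpool (must start by hour 26); packaging (must start by hour 42). The earliest of those limits is hour 26, so the boil must start by 26 − 9 = hour 17.
Nothing follows conditioning; the deadline of hour 43 is its only limit. It must start by 43 − 4 = hour 39.
Lautering feeds the boil (must start by hour 17); whirlpool (must start by hour 26); conditioning (must start by hour 39). Taking the minimum, lautering must finish by hour 17 and start by 17 − 3 = hour 14.
So lautering can start as early as hour 9 and as late as hour 14, giving 14 − 9 = 5 hours of slack.

5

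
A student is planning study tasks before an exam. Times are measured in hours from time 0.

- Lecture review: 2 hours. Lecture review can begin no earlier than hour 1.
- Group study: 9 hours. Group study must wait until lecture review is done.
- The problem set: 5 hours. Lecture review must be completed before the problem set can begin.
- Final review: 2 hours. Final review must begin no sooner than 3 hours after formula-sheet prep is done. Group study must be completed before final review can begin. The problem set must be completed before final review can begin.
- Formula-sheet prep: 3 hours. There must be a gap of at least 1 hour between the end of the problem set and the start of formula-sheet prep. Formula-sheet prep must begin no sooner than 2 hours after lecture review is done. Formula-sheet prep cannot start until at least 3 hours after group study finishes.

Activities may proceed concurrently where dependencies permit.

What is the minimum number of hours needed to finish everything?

23

After its own release at hour 1, lecture review can start at hour 1 and finishes at hour 3.
Group study waits on lecture review (finishes hour 3), so it starts at hour 3 and finishes at 3 + 9 = hour 12.
The problem set cannot begin until lecture review (finishes hour 3). It runs from hour 3 to 3 + 5 = hour 8.
Formula-sheet prep needs all of the problem set (finishes hour 8, plus 1-hour gap → hour 9); lecture review (finishes hour 3, plus 2-hour gap → hour 5); group study (finishes hour 12, plus 3-hour gap → hour 15). That puts its earliest start at hour 15; it finishes at 15 + 3 = hour 18.
Final review needs all of formula-sheet prep (finishes hour 18, plus 3-hour gap → hour 21); group study (finishes hour 12); the problem set (finishes hour 8). That puts its earliest start at hour 21; it finishes at 21 + 2 = hour 23.
All tasks are finished once the last one completes. Finish times: Lecture review at 3, The problem set at 8, Group study at 12, Formula-sheet prep at 18, Final review at 23. The latest is hour 23.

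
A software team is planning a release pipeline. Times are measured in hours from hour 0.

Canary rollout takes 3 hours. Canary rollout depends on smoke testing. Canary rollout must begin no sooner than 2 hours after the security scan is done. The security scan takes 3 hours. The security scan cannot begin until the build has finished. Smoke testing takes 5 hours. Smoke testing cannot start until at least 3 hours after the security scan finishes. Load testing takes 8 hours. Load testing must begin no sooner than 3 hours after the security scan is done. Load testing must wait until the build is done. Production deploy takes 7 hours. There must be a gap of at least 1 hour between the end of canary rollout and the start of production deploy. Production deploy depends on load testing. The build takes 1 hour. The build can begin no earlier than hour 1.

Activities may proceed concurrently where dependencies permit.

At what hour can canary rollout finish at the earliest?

The build cannot begin until its own release at hour 1. It runs from hour 1 to 1 + 1 = hour 2.
After the build (finishes hour 2), the security scan can start at hour 2 and finishes at hour 5.
After the security scan (finishes hour 5, plus 3-hour gap → hour 8), smoke testing can start at hour 8 and finishes at hour 13.
For canary rollout: smoke testing (finishes hour 13); the security scan (finishes hour 5, plus 2-hour gap → hour 7). Taking the maximum gives a start of hour 13, and it finishes at 13 + 3 = hour 16.

16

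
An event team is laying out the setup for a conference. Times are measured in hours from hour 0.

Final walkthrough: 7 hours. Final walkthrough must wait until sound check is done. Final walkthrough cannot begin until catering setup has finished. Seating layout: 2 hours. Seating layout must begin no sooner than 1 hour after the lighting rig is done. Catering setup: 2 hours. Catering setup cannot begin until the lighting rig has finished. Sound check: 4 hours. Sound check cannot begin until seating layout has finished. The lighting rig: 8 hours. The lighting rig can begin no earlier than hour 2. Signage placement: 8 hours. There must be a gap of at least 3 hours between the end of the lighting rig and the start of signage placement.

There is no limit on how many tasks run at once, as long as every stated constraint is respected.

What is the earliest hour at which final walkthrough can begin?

The lighting rig waits on its own release at hour 2, so it starts at hour 2 and finishes at 2 + 8 = hour 10.
Catering setup cannot begin until the lighting rig (finishes hour 10). It runs from hour 10 to 10 + 2 = hour 12.
Seating layout cannot begin until the lighting rig (finishes hour 10, plus 1-hour gap → hour 11). It runs from hour 11 to 11 + 2 = hour 13.
Sound check waits on seating layout (finishes hour 13), so it starts at hour 13 and finishes at 13 + 4 = hour 17.
Final walkthrough waits on sound check (finishes hour 17); catering setup (finishes hour 12). The latest of these is hour 17, which is the earliest final walkthrough can start.

17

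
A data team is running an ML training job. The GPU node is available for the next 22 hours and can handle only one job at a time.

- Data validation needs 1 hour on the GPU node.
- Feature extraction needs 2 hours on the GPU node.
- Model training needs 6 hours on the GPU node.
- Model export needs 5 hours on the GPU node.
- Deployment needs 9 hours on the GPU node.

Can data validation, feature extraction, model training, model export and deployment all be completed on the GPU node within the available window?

Running back to back, the jobs need 1 + 2 + 6 + 5 + 9 = 23 hours on the GPU node.
Since 23 > 22, they cannot all fit.

No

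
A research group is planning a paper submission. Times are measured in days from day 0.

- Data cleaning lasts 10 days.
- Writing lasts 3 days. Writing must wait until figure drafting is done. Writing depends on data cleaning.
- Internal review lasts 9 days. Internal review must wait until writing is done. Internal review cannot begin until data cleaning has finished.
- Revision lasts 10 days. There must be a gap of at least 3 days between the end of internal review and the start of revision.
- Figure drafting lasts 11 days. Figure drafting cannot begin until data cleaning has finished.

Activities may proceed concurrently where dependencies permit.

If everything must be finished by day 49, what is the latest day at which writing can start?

Revision has no dependents, so it just needs to finish by day 49. Starting by 49 − 10 = day 39 achieves that.
Internal review feeds into revision (must start by day 39, minus 3-day gap → day 36); so internal review must finish by day 36 and therefore start by day 27.
Since internal review (must start by day 27) depends on it, writing must finish by day 27. Backing off its 3-day duration gives a latest start of day 24.

24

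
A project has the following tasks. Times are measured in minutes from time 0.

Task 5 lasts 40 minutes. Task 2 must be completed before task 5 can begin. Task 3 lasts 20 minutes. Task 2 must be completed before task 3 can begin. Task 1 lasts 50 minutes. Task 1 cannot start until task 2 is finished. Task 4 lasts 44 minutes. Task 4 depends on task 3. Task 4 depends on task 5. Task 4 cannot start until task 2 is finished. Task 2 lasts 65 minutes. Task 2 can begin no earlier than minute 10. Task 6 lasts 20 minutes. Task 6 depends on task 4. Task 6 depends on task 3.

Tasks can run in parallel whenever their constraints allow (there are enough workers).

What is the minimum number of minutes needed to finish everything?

After its own release at minute 10, task 2 can start at minute 10 and finishes at minute 75.
Task 5 waits on task 2 (finishes minute 75), so it starts at minute 75 and finishes at 75 + 40 = minute 115.
Task 3 waits on task 2 (finishes minute 75), so it starts at minute 75 and finishes at 75 + 20 = minute 95.
Task 4 cannot start until task 3 (finishes minute 95); task 5 (finishes minute 115); task 2 (finishes minute 75). The controlling bound is minute 115, so task 4 finishes at 115 + 44 = minute 159.
For task 6: task 4 (finishes minute 159); task 3 (finishes minute 95). Taking the maximum gives a start of minute 159, and it finishes at 159 + 20 = minute 179.
After task 2 (finishes minute 75), task 1 can start at minute 75 and finishes at minute 125.
All tasks are finished once the last one completes. Finish times: Task 1 at 125, Task 2 at 75, Task 3 at 95, Task 4 at 159, Task 5 at 115, Task 6 at 179. The latest is minute 179.

179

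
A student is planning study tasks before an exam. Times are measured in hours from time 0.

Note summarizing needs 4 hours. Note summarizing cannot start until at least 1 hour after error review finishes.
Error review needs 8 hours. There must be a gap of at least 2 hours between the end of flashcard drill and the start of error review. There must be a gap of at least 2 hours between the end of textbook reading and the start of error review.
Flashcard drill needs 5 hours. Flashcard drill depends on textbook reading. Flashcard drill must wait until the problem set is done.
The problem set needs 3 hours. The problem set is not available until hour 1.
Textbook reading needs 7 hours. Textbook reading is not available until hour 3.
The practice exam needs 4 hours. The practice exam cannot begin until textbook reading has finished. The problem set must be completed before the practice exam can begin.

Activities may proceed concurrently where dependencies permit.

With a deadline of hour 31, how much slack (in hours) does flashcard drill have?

The problem set cannot begin until its own release at hour 1. It runs from hour 1 to 1 + 3 = hour 4.
Textbook reading cannot begin until its own release at hour 3. It runs from hour 3 to 3 + 7 = hour 10.
For flashcard drill: textbook reading (finishes hour 10); the problem set (finishes hour 4). Taking the maximum gives a start of hour 10, and it finishes at 10 + 5 = hour 15.

Working backward from the deadline:
To finish by hour 31, note summarizing (duration 4) must start no later than hour 27.
Since note summarizing (must start by hour 27, minus 1-hour gap → hour 26) depends on it, error review must finish by hour 26. Backing off its 8-hour duration gives a latest start of hour 18.
Flashcard drill must finish before error review (must start by hour 18, minus 2-hour gap → hour 16). With a 5-hour duration, flashcard drill must start by 16 − 5 = hour 11.
So flashcard drill can start as early as hour 10 and as late as hour 11, giving 11 − 10 = 1 hour of slack.

1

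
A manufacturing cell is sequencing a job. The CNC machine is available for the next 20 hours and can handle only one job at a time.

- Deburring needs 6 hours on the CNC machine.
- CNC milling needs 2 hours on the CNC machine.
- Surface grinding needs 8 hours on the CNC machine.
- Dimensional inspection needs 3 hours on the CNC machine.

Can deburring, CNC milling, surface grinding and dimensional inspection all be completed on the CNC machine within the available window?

Yes

Running back to back, the jobs need 6 + 2 + 8 + 3 = 19 hours on the CNC machine.
Since 19 ≤ 20, they fit within the window.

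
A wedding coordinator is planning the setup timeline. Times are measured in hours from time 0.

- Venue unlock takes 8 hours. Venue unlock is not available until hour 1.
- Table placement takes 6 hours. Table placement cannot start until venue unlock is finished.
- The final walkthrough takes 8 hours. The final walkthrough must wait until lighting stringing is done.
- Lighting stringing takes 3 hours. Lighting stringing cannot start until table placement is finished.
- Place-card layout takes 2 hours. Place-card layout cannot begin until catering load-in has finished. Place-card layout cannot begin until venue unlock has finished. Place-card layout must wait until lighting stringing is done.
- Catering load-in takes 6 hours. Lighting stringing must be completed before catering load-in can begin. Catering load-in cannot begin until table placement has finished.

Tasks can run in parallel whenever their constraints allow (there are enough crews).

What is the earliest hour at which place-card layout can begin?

Venue unlock cannot begin until its own release at hour 1. It runs from hour 1 to 1 + 8 = hour 9.
Table placement cannot begin until venue unlock (finishes hour 9). It runs from hour 9 to 9 + 6 = hour 15.
Lighting stringing waits on table placement (finishes hour 15), so it starts at hour 15 and finishes at 15 + 3 = hour 18.
For catering load-in: lighting stringing (finishes hour 18); table placement (finishes hour 15). Taking the maximum gives a start of hour 18, and it finishes at 18 + 6 = hour 24.
Place-card layout waits on catering load-in (finishes hour 24); venue unlock (finishes hour 9); lighting stringing (finishes hour 18). The latest of these is hour 24, which is the earliest place-card layout can start.

24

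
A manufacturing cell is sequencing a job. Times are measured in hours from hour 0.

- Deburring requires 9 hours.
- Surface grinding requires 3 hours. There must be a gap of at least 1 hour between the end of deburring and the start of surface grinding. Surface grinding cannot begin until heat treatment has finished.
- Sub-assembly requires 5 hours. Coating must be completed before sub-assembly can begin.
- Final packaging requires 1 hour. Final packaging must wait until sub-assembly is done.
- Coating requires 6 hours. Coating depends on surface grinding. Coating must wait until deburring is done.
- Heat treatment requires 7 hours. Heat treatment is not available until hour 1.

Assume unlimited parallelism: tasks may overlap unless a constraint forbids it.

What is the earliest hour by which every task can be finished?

Heat treatment waits on its own release at hour 1, so it starts at hour 1 and finishes at 1 + 7 = hour 8.
Nothing blocks deburring, so it runs from hour 0 to hour 9.
Surface grinding has to wait for deburring (finishes hour 9, plus 1-hour gap → hour 10); heat treatment (finishes hour 8). The latest of these is hour 10, so surface grinding runs hour 10 to 10 + 3 = hour 13.
Coating needs all of surface grinding (finishes hour 13); deburring (finishes hour 9). That puts its earliest start at hour 13; it finishes at 13 + 6 = hour 19.
Sub-assembly cannot begin until coating (finishes hour 19). It runs from hour 19 to 19 + 5 = hour 24.
Final packaging cannot begin until sub-assembly (finishes hour 24). It runs from hour 24 to 24 + 1 = hour 25.
All tasks are finished once the last one completes. Finish times: Deburring at 9, Heat treatment at 8, Surface grinding at 13, Coating at 19, Sub-assembly at 24, Final packaging at 25. The latest is hour 25.

25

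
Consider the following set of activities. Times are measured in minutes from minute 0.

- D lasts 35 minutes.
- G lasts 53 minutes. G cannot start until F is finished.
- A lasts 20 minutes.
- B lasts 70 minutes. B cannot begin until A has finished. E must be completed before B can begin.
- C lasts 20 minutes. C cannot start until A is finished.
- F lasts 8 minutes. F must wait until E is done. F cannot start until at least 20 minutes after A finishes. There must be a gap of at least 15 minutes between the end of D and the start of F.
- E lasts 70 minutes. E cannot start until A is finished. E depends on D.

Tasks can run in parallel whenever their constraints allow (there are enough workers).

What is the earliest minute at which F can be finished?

113

D has no prerequisites, so it starts at minute 0 and finishes at minute 35.
A can start immediately at minute 0; it finishes at minute 20.
For E: A (finishes minute 20); D (finishes minute 35). Taking the maximum gives a start of minute 35, and it finishes at 35 + 70 = minute 105.
F needs all of E (finishes minute 105); A (finishes minute 20, plus 20-minute gap → minute 40); D (finishes minute 35, plus 15-minute gap → minute 50). That puts its earliest start at minute 105; it finishes at 105 + 8 = minute 113.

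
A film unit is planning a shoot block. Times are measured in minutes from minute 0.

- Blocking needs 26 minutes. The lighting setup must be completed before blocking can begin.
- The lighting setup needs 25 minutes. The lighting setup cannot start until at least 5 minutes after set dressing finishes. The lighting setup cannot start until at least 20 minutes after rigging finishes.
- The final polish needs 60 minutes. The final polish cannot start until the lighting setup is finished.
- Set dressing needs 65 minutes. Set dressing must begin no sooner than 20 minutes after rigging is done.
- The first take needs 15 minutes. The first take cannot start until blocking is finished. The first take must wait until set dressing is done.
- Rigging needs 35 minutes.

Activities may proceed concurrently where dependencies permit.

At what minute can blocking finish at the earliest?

Rigging can start immediately at minute 0; it finishes at minute 35.
After rigging (finishes minute 35, plus 20-minute gap → minute 55), set dressing can start at minute 55 and finishes at minute 120.
The lighting setup has to wait for set dressing (finishes minute 120, plus 5-minute gap → minute 125); rigging (finishes minute 35, plus 20-minute gap → minute 55). The latest of these is minute 125, so the lighting setup runs minute 125 to 125 + 25 = minute 150.
Blocking cannot begin until the lighting setup (finishes minute 150). It runs from minute 150 to 150 + 26 = minute 176.

176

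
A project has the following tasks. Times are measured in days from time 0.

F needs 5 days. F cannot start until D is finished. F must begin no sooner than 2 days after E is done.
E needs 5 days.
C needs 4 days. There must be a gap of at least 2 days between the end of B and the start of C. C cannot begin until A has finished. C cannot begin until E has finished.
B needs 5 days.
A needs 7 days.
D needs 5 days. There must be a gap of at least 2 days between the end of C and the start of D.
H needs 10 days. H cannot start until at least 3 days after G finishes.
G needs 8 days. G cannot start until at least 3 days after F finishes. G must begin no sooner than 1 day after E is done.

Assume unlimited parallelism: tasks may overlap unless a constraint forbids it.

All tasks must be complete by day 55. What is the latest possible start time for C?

15

H must finish by day 55; it takes 10 days, so it must start by 55 − 10 = day 45.
Since H (must start by day 45, minus 3-day gap → day 42) depends on it, G must finish by day 42. Backing off its 8-day duration gives a latest start of day 34.
F has to be done before G (must start by day 34, minus 3-day gap → day 31). That means finishing by day 31, i.e. starting by 31 − 5 = day 26.
D must finish before F (must start by day 26). With a 5-day duration, D must start by 26 − 5 = day 21.
C must finish before D (must start by day 21, minus 2-day gap → day 19). With a 4-day duration, C must start by 19 − 4 = day 15.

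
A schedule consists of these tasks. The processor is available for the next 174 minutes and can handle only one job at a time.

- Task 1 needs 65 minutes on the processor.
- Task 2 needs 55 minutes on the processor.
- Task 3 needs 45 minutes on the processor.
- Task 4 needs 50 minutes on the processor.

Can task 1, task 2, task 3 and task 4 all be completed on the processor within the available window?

Running back to back, the jobs need 65 + 55 + 45 + 50 = 215 minutes on the processor.
Since 215 > 174, they cannot all fit.

No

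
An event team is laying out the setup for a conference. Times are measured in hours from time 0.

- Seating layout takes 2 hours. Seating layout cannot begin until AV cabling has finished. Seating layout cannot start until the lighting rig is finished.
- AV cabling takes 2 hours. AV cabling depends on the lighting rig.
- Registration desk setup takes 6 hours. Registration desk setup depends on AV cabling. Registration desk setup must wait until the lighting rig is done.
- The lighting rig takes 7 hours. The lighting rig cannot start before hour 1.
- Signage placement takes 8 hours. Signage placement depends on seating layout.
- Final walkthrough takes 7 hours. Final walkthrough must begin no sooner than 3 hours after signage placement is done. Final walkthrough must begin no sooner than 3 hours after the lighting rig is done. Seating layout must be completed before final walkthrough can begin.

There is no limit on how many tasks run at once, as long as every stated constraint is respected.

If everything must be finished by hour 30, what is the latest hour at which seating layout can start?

10

Final walkthrough has no dependents, so it just needs to finish by hour 30. Starting by 30 − 7 = hour 23 achieves that.
Since final walkthrough (must start by hour 23, minus 3-hour gap → hour 20) depends on it, signage placement must finish by hour 20. Backing off its 8-hour duration gives a latest start of hour 12.
Seating layout has several dependents: signage placement (must start by hour 12); final walkthrough (must start by hour 23). The earliest of those limits is hour 12, so seating layout must start by 12 − 2 = hour 10.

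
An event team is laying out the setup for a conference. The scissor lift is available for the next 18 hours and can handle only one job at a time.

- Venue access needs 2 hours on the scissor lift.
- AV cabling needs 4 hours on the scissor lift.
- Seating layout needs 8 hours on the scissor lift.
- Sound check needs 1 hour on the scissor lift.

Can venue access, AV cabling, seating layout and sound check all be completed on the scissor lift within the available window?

Yes

Running back to back, the jobs need 2 + 4 + 8 + 1 = 15 hours on the scissor lift.
Since 15 ≤ 18, they fit within the window.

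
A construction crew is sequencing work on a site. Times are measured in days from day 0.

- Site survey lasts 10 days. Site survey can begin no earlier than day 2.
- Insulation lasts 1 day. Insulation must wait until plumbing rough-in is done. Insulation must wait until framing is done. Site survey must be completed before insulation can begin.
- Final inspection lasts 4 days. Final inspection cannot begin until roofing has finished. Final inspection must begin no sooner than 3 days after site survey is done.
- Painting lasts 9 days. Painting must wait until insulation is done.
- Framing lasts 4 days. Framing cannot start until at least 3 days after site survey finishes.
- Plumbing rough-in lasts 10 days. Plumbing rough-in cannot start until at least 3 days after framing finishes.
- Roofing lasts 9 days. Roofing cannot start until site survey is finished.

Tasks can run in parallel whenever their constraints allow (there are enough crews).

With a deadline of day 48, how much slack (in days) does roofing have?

After its own release at day 2, site survey can start at day 2 and finishes at day 12.
After site survey (finishes day 12), roofing can start at day 12 and finishes at day 21.

Working backward from the deadline:
Final inspection must finish by day 48; it takes 4 days, so it must start by 48 − 4 = day 44.
Roofing has to be done before final inspection (must start by day 44). That means finishing by day 44, i.e. starting by 44 − 9 = day 35.
So roofing can start as early as day 12 and as late as day 35, giving 35 − 12 = 23 days of slack.

23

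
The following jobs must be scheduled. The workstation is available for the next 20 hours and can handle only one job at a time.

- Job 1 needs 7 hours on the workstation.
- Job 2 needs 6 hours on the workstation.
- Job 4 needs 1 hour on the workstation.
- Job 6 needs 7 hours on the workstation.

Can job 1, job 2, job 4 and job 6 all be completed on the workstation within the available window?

No

Running back to back, the jobs need 7 + 6 + 1 + 7 = 21 hours on the workstation.
Since 21 > 20, they cannot all fit.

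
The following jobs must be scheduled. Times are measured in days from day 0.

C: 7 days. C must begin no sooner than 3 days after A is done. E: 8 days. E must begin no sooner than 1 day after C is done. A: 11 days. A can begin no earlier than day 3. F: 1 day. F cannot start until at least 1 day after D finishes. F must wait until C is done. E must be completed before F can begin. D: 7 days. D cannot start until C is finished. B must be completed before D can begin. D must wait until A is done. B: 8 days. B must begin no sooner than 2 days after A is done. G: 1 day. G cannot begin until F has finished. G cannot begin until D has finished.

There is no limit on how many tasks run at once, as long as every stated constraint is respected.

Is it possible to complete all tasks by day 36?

Yes

After its own release at day 3, A can start at day 3 and finishes at day 14.
C cannot begin until A (finishes day 14, plus 3-day gap → day 17). It runs from day 17 to 17 + 7 = day 24.
E waits on C (finishes day 24, plus 1-day gap → day 25), so it starts at day 25 and finishes at 25 + 8 = day 33.
B waits on A (finishes day 14, plus 2-day gap → day 16), so it starts at day 16 and finishes at 16 + 8 = day 24.
For D: C (finishes day 24); B (finishes day 24); A (finishes day 14). Taking the maximum gives a start of day 24, and it finishes at 24 + 7 = day 31.
F cannot start until D (finishes day 31, plus 1-day gap → day 32); C (finishes day 24); E (finishes day 33). The controlling bound is day 33, so F finishes at 33 + 1 = day 34.
For G: F (finishes day 34); D (finishes day 31). Taking the maximum gives a start of day 34, and it finishes at 34 + 1 = day 35.
Every task is finished by day 35, which is no later than the deadline of 36, so the schedule is feasible.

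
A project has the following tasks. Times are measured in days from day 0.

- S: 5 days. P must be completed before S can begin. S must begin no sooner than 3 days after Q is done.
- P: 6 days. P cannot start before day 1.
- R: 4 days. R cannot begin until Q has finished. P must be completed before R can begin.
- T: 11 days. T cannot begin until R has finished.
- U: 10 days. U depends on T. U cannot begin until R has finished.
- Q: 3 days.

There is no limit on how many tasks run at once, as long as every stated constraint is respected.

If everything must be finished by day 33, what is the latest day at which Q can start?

Nothing follows U; the deadline of day 33 is its only limit. It must start by 33 − 10 = day 23.
Since U (must start by day 23) depends on it, T must finish by day 23. Backing off its 11-day duration gives a latest start of day 12.
R feeds T (must start by day 12); U (must start by day 23). Taking the minimum, R must finish by day 12 and start by 12 − 4 = day 8.
S must finish by day 33; it takes 5 days, so it must start by 33 − 5 = day 28.
For Q: R (must start by day 8); S (must start by day 28, minus 3-day gap → day 25). The most restrictive is day 8; with a 3-day duration, Q must start by day 5.

5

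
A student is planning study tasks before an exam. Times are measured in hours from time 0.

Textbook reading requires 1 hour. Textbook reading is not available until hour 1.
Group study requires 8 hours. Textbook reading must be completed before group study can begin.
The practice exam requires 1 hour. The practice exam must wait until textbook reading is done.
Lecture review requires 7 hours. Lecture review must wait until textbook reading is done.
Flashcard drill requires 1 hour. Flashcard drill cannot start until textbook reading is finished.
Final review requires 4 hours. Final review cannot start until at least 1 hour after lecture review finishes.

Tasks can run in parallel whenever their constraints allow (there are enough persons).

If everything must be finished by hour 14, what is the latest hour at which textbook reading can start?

Final review has no dependents, so it just needs to finish by hour 14. Starting by 14 − 4 = hour 10 achieves that.
Lecture review has to be done before final review (must start by hour 10, minus 1-hour gap → hour 9). That means finishing by hour 9, i.e. starting by 9 − 7 = hour 2.
Flashcard drill must finish by hour 14; it takes 1 hour, so it must start by 14 − 1 = hour 13.
The practice exam must finish by hour 14; it takes 1 hour, so it must start by 14 − 1 = hour 13.
Nothing follows group study; the deadline of hour 14 is its only limit. It must start by 14 − 8 = hour 6.
Textbook reading feeds lecture review (must start by hour 2); flashcard drill (must start by hour 13); the practice exam (must start by hour 13); group study (must start by hour 6). Taking the minimum, textbook reading must finish by hour 2 and start by 2 − 1 = hour 1.

1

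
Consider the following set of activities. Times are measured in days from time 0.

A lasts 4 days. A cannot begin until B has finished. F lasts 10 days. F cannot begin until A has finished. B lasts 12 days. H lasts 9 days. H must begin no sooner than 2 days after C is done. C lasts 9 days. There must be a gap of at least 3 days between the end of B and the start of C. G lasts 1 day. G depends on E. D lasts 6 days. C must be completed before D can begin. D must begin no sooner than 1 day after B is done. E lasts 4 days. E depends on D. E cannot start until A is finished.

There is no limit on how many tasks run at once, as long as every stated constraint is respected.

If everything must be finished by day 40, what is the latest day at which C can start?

Nothing follows G; the deadline of day 40 is its only limit. It must start by 40 − 1 = day 39.
E feeds into G (must start by day 39); so E must finish by day 39 and therefore start by day 35.
D must finish before E (must start by day 35). With a 6-day duration, D must start by 35 − 6 = day 29.
To finish by day 40, H (duration 9) must start no later than day 31.
C feeds D (must start by day 29); H (must start by day 31, minus 2-day gap → day 29). Taking the minimum, C must finish by day 29 and start by 29 − 9 = day 20.

20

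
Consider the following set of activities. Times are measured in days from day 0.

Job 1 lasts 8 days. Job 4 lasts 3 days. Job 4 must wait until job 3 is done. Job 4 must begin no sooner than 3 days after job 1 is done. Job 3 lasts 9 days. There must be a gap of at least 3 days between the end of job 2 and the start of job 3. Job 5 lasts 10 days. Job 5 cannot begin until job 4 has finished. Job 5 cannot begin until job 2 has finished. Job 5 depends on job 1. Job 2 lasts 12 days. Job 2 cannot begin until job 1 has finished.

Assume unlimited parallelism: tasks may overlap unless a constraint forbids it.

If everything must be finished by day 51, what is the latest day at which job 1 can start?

6

Nothing follows job 5; the deadline of day 51 is its only limit. It must start by 51 − 10 = day 41.
Job 4 has to be done before job 5 (must start by day 41). That means finishing by day 41, i.e. starting by 41 − 3 = day 38.
Job 3 has to be done before job 4 (must start by day 38). That means finishing by day 38, i.e. starting by 38 − 9 = day 29.
Job 2 must finish in time for job 3 (must start by day 29, minus 3-day gap → day 26); job 5 (must start by day 41). The tightest is day 26, so job 2 must start by 26 − 12 = day 14.
Job 1 has several dependents: job 2 (must start by day 14); job 4 (must start by day 38, minus 3-day gap → day 35); job 5 (must start by day 41). The earliest of those limits is day 14, so job 1 must start by 14 − 8 = day 6.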